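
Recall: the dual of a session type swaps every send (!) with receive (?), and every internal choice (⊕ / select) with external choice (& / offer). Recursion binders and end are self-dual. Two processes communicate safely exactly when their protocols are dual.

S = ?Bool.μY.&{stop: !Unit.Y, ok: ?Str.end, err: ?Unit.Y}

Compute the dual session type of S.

!Bool.μY.⊕{stop: ?Unit.Y, ok: !Str.end, err: !Unit.Y}

?Bool = !Bool
  μY = μY  (rec unchanged)
    &{stop,ok,err} = ⊕{stop,ok,err}  (offer→select)
      case stop:
        !Unit = ?Unit
          Y ↦ Y
      case ok:
        ?Str = !Str
          end ↦ end
      case err:
        ?Unit = !Unit
          Y ↦ Y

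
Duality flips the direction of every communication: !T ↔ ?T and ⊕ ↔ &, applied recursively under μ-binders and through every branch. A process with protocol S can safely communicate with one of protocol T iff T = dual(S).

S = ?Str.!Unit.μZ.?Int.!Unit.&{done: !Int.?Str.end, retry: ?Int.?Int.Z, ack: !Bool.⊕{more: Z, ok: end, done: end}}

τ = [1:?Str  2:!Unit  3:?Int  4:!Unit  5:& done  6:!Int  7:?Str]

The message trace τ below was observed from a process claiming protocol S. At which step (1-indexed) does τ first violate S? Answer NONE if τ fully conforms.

NONE

@1 ?Str  match  state: !Unit.μZ.…
@2 !Unit  match  state: μZ.…
@3 ?Int  match  state: !Unit.&{done: !Int.?Str.end, retry: ?Int.?Int.μZ.…, ack: !Bool.⊕{more: μZ.…, ok: end, done: end}}
@4 !Unit  match  state: &{done: !Int.?Str.end, retry: ?Int.?Int.μZ.…, ack: !Bool.⊕{more: μZ.…, ok: end, done: end}}
@5 & done  match  state: !Int.?Str.end
@6 !Int  match  state: ?Str.end
@7 ?Str  match  state: end
τ conforms to S (length 7)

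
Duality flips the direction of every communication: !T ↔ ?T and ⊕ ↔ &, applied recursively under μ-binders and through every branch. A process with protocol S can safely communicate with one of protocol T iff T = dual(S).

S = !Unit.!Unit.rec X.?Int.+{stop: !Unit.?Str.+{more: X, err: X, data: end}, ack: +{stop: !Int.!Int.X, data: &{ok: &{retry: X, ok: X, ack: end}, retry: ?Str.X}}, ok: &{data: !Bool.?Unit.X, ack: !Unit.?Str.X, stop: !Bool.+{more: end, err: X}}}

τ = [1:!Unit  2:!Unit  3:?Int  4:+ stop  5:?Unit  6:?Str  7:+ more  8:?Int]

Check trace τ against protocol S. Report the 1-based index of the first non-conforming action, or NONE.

[1] !Unit  match  residual = !Unit.rec X.…
[2] !Unit  match  residual = rec X.…
[3] ?Int  match  residual = +{stop: !Unit.?Str.+{more: rec X.…, err: rec X.…, data: end}, ack: +{stop: !Int.!Int.rec X.…, data: &{ok: &{retry: rec X.…, ok: rec X.…, ack: end}, retry: ?Str.rec X.…}}, ok: &{data: !Bool.?Unit.rec X.…, ack: !Unit.?Str.rec X.…, stop: !Bool.+{more: end, err: rec X.…}}}
[4] + stop  match  residual = !Unit.?Str.+{more: rec X.…, err: rec X.…, data: end}
[5] got ?Unit, protocol expects !Unit  ✗

5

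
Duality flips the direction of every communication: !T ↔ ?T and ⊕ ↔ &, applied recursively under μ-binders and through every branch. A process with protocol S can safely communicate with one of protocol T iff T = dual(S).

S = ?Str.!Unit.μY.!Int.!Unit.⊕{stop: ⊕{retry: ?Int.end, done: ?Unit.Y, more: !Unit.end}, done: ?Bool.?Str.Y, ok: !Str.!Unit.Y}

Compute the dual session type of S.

!Str.?Unit.μY.?Int.?Unit.&{stop: &{retry: !Int.end, done: !Unit.Y, more: ?Unit.end}, done: !Bool.!Str.Y, ok: ?Str.?Unit.Y}

?Str ↦ !Str
  !Unit ↦ ?Unit
    μY ↦ μY  (binder kept)
      !Int ↦ ?Int
        !Unit ↦ ?Unit
          ⊕{stop,done,ok} ↦ &{stop,done,ok}  (select→offer)
            • stop:
              ⊕{retry,done,more} ↦ &{retry,done,more}  (select→offer)
                • retry:
                  ?Int ↦ !Int
                    end self-dual
                • done:
                  ?Unit ↦ !Unit
                    Y self-dual
                • more:
                  !Unit ↦ ?Unit
                    end self-dual
            • done:
              ?Bool ↦ !Bool
                ?Str ↦ !Str
                  Y self-dual
            • ok:
              !Str ↦ ?Str
                !Unit ↦ ?Unit
                  Y self-dual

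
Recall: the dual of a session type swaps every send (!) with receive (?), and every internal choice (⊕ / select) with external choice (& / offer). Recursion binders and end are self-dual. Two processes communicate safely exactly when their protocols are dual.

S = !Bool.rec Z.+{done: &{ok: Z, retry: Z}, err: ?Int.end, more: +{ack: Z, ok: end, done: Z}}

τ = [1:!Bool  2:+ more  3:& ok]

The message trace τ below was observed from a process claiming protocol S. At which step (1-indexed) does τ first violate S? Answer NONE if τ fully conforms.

step 1: !Bool  ok  state: rec Z.…
step 2: + more  ok  state: +{ack: rec Z.…, ok: end, done: rec Z.…}
step 3: got & ok, protocol expects + ack or + ok or + done  ✗

3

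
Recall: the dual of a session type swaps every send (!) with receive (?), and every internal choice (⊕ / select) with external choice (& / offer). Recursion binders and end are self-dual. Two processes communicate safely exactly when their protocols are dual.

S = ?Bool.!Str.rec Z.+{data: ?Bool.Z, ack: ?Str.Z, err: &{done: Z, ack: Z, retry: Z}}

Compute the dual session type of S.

!Bool.?Str.rec Z.&{data: !Bool.Z, ack: !Str.Z, err: +{done: Z, ack: Z, retry: Z}}

?Bool = !Bool
  !Str = ?Str
    rec Z = rec Z  (μ self-dual)
      +{data,ack,err} = &{data,ack,err}  (⊕→&)
        • data:
          ?Bool = !Bool
            Z self-dual
        • ack:
          ?Str = !Str
            Z self-dual
        • err:
          &{done,ack,retry} = +{done,ack,retry}  (offer→select)
            • done:
              Z self-dual
            • ack:
              Z self-dual
            • retry:
              Z self-dual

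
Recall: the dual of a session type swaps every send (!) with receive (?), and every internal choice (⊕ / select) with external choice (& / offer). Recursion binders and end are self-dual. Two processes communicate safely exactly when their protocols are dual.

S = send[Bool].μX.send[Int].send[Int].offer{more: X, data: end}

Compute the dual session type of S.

send[Bool] → recv[Bool]
  μX → μX  (μ self-dual)
    send[Int] → recv[Int]
      send[Int] → recv[Int]
        offer{more,data} → select{more,data}  (external→internal)
          • more:
            X self-dual
          • data:
            end self-dual

recv[Bool].μX.recv[Int].recv[Int].select{more: X, data: end}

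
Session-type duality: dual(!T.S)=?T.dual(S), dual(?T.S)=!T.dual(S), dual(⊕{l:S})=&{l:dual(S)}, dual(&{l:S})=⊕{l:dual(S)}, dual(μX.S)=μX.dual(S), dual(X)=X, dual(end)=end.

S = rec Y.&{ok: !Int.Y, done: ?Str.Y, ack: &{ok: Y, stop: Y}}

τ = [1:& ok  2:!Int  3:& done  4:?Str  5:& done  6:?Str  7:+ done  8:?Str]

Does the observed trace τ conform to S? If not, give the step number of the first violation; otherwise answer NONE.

7

step 1: & ok  match  residual = !Int.rec Y.…
step 2: !Int  match  residual = rec Y.…
step 3: & done  match  residual = ?Str.rec Y.…
step 4: ?Str  match  residual = rec Y.…
step 5: & done  match  residual = ?Str.rec Y.…
step 6: ?Str  match  residual = rec Y.…
step 7: got + done, protocol expects & ok or & done or & ack  ✗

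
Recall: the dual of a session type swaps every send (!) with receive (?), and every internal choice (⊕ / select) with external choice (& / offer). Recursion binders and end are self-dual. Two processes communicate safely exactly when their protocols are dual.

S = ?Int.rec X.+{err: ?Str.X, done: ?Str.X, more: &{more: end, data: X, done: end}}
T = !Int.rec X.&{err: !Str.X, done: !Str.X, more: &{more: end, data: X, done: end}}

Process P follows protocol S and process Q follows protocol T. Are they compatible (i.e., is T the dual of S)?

?Int ‖ !Int  ✓
  rec X ‖ rec X  ✓ (μ self-dual)
    +{err,done,more} ‖ &{err,done,more}  ✓ same labels
      • err:
        ?Str ‖ !Str  ✓
          X ‖ X  ✓
      • done:
        ?Str ‖ !Str  ✓
          X ‖ X  ✓
      • more:
        &{more,data,done} ‖ &{more,data,done}  ✗ choice polarity not flipped — not dual

NO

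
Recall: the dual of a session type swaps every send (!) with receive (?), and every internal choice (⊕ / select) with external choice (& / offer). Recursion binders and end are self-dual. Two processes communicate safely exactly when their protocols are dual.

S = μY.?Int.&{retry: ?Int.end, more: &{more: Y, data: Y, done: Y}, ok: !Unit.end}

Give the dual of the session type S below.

μY.!Int.⊕{retry: !Int.end, more: ⊕{more: Y, data: Y, done: Y}, ok: ?Unit.end}

μY → μY  (μ self-dual)
  ?Int → !Int
    &{retry,more,ok} → ⊕{retry,more,ok}  (offer→select)
      [retry]
        ?Int → !Int
          dual(end) = end
      [more]
        &{more,data,done} → ⊕{more,data,done}  (offer→select)
          [more]
            dual(Y) = Y
          [data]
            dual(Y) = Y
          [done]
            dual(Y) = Y
      [ok]
        !Unit → ?Unit
          dual(end) = end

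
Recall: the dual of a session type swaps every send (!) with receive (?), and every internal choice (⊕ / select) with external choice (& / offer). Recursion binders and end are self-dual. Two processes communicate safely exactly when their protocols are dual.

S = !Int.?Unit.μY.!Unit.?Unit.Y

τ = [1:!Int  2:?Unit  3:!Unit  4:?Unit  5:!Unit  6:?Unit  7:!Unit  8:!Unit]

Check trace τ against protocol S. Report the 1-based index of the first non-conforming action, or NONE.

8

[1] !Int  ok  now at ?Unit.μY.…
[2] ?Unit  ok  now at μY.…
[3] !Unit  ok  now at ?Unit.μY.…
[4] ?Unit  ok  now at μY.…
[5] !Unit  ok  now at ?Unit.μY.…
[6] ?Unit  ok  now at μY.…
[7] !Unit  ok  now at ?Unit.μY.…
[8] got !Unit, protocol expects ?Unit  ✗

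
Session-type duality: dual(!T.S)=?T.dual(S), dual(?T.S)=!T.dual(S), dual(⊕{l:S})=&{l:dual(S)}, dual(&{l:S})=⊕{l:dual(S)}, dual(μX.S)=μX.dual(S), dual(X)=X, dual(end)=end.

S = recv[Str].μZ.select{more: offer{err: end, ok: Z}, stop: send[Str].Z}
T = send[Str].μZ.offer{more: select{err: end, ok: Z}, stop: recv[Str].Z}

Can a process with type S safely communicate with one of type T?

recv[Str] | send[Str]  ok
  μZ | μZ  ok (μ self-dual)
    select{more,stop} | offer{more,stop}  ok same labels
      • more:
        offer{err,ok} | select{err,ok}  ok same labels
          • err:
            end | end  ok
          • ok:
            Z | Z  ok
      • stop:
        send[Str] | recv[Str]  ok
          Z | Z  ok

YES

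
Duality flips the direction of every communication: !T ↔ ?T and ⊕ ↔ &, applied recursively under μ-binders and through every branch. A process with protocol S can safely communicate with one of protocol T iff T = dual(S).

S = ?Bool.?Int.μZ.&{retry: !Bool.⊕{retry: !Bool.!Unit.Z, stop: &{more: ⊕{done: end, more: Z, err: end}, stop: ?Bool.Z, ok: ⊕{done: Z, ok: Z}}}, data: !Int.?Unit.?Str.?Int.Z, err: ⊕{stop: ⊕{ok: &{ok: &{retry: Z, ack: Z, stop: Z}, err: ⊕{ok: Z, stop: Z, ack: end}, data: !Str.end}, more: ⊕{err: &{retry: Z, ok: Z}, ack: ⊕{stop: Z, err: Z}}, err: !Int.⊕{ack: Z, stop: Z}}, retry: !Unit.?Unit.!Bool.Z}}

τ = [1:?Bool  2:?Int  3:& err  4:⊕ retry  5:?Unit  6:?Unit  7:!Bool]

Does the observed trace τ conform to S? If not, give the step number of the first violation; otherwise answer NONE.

@1 ?Bool  ✓  cont: ?Int.μZ.…
@2 ?Int  ✓  cont: μZ.…
@3 & err  ✓  cont: ⊕{stop: ⊕{ok: &{ok: &{retry: μZ.…, ack: μZ.…, stop: μZ.…}, err: ⊕{ok: μZ.…, stop: μZ.…, ack: end}, data: !Str.end}, more: ⊕{err: &{retry: μZ.…, ok: μZ.…}, ack: ⊕{stop: μZ.…, err: μZ.…}}, err: !Int.⊕{ack: μZ.…, stop: μZ.…}}, retry: !Unit.?Unit.!Bool.μZ.…}
@4 ⊕ retry  ✓  cont: !Unit.?Unit.!Bool.μZ.…
@5 got ?Unit, protocol expects !Unit  ✗

5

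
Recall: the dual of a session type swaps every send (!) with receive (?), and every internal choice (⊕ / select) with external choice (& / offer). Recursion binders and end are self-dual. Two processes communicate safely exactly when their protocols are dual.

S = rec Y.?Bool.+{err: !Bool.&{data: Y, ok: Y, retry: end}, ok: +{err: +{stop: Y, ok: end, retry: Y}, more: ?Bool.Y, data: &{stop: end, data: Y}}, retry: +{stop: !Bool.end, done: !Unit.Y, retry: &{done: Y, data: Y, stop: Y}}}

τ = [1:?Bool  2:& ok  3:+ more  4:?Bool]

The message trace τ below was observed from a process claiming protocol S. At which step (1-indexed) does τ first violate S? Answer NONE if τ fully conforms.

2

step 1: ?Bool  ✓  now at +{err: !Bool.&{data: rec Y.…, ok: rec Y.…, retry: end}, ok: +{err: +{stop: rec Y.…, ok: end, retry: rec Y.…}, more: ?Bool.rec Y.…, data: &{stop: end, data: rec Y.…}}, retry: +{stop: !Bool.end, done: !Unit.rec Y.…, retry: &{done: rec Y.…, data: rec Y.…, stop: rec Y.…}}}
step 2: got & ok, protocol expects + err or + ok or + retry  ✗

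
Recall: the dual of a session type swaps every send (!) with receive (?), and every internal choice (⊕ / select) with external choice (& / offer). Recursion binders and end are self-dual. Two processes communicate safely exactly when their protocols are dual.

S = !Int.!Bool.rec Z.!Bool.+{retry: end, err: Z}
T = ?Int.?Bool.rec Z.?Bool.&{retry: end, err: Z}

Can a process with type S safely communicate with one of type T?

YES

!Int ‖ ?Int  match
  !Bool ‖ ?Bool  match
    rec Z ‖ rec Z  match (binder kept)
      !Bool ‖ ?Bool  match
        +{retry,err} ‖ &{retry,err}  match same labels
          case retry:
            end ‖ end  match
          case err:
            Z ‖ Z  match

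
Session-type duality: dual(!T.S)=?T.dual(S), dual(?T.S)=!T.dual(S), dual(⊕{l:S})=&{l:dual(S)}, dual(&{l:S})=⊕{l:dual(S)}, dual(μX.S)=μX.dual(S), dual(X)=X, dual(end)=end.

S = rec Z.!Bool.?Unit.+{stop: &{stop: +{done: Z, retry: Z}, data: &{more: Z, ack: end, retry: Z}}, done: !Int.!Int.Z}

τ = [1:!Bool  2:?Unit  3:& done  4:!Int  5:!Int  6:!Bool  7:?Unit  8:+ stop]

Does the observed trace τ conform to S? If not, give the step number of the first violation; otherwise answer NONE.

step 1: !Bool  match  residual = ?Unit.+{stop: &{stop: +{done: rec Z.…, retry: rec Z.…}, data: &{more: rec Z.…, ack: end, retry: rec Z.…}}, done: !Int.!Int.rec Z.…}
step 2: ?Unit  match  residual = +{stop: &{stop: +{done: rec Z.…, retry: rec Z.…}, data: &{more: rec Z.…, ack: end, retry: rec Z.…}}, done: !Int.!Int.rec Z.…}
step 3: got & done, protocol expects + stop or + done  ✗

3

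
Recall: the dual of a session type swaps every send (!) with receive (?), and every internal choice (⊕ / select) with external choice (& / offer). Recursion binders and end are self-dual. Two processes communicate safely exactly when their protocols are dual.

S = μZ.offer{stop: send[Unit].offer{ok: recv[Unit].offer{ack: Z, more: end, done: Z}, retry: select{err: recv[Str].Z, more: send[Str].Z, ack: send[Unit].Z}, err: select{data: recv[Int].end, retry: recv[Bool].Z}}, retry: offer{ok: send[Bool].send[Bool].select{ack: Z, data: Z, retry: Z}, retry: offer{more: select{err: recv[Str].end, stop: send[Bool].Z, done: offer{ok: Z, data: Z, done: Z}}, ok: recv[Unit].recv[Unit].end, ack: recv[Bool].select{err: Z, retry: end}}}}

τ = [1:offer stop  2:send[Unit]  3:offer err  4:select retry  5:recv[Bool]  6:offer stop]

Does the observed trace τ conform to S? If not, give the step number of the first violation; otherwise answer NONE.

NONE

@1 offer stop  ✓  cont: send[Unit].offer{ok: recv[Unit].offer{ack: μZ.…, more: end, done: μZ.…}, retry: select{err: recv[Str].μZ.…, more: send[Str].μZ.…, ack: send[Unit].μZ.…}, err: select{data: recv[Int].end, retry: recv[Bool].μZ.…}}
@2 send[Unit]  ✓  cont: offer{ok: recv[Unit].offer{ack: μZ.…, more: end, done: μZ.…}, retry: select{err: recv[Str].μZ.…, more: send[Str].μZ.…, ack: send[Unit].μZ.…}, err: select{data: recv[Int].end, retry: recv[Bool].μZ.…}}
@3 offer err  ✓  cont: select{data: recv[Int].end, retry: recv[Bool].μZ.…}
@4 select retry  ✓  cont: recv[Bool].μZ.…
@5 recv[Bool]  ✓  cont: μZ.…
@6 offer stop  ✓  cont: send[Unit].offer{ok: recv[Unit].offer{ack: μZ.…, more: end, done: μZ.…}, retry: select{err: recv[Str].μZ.…, more: send[Str].μZ.…, ack: send[Unit].μZ.…}, err: select{data: recv[Int].end, retry: recv[Bool].μZ.…}}
trace exhausted — no violation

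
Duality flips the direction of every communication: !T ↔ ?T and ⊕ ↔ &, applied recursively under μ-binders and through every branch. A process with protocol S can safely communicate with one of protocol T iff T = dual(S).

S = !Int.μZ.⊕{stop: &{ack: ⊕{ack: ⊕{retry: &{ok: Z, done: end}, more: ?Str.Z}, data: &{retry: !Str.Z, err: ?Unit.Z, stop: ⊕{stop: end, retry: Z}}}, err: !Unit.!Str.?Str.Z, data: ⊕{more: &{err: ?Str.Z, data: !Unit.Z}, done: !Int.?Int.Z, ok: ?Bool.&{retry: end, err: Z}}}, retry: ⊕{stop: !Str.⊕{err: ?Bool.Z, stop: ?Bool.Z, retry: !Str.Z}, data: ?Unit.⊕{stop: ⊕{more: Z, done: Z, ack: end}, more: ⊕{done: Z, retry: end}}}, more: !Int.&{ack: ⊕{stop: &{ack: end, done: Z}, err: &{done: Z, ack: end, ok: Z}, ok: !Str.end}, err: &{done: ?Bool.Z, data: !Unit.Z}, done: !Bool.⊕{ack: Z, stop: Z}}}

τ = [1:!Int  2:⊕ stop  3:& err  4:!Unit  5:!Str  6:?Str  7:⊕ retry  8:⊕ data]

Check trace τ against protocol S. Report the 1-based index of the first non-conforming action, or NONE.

NONE

step 1: !Int  ok  now at μZ.…
step 2: ⊕ stop  ok  now at &{ack: ⊕{ack: ⊕{retry: &{ok: μZ.…, done: end}, more: ?Str.μZ.…}, data: &{retry: !Str.μZ.…, err: ?Unit.μZ.…, stop: ⊕{stop: end, retry: μZ.…}}}, err: !Unit.!Str.?Str.μZ.…, data: ⊕{more: &{err: ?Str.μZ.…, data: !Unit.μZ.…}, done: !Int.?Int.μZ.…, ok: ?Bool.&{retry: end, err: μZ.…}}}
step 3: & err  ok  now at !Unit.!Str.?Str.μZ.…
step 4: !Unit  ok  now at !Str.?Str.μZ.…
step 5: !Str  ok  now at ?Str.μZ.…
step 6: ?Str  ok  now at μZ.…
step 7: ⊕ retry  ok  now at ⊕{stop: !Str.⊕{err: ?Bool.μZ.…, stop: ?Bool.μZ.…, retry: !Str.μZ.…}, data: ?Unit.⊕{stop: ⊕{more: μZ.…, done: μZ.…, ack: end}, more: ⊕{done: μZ.…, retry: end}}}
step 8: ⊕ data  ok  now at ?Unit.⊕{stop: ⊕{more: μZ.…, done: μZ.…, ack: end}, more: ⊕{done: μZ.…, retry: end}}
τ conforms to S (length 8)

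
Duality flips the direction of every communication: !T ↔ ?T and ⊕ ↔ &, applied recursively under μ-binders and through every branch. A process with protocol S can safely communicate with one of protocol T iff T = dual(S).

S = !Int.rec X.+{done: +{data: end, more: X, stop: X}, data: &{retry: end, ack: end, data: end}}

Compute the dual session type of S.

?Int.rec X.&{done: &{data: end, more: X, stop: X}, data: +{retry: end, ack: end, data: end}}

!Int = ?Int
  rec X = rec X  (binder kept)
    +{done,data} = &{done,data}  (internal→external)
      case done:
        +{data,more,stop} = &{data,more,stop}  (internal→external)
          case data:
            dual(end) = end
          case more:
            dual(X) = X
          case stop:
            dual(X) = X
      case data:
        &{retry,ack,data} = +{retry,ack,data}  (external→internal)
          case retry:
            dual(end) = end
          case ack:
            dual(end) = end
          case data:
            dual(end) = end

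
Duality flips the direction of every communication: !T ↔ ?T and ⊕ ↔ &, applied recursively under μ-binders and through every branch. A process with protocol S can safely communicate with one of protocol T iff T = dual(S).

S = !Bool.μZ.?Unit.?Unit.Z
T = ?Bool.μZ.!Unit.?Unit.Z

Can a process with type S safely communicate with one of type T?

NO

!Bool ‖ ?Bool  match
  μZ ‖ μZ  match (rec unchanged)
    ?Unit ‖ !Unit  match
      ?Unit ‖ ?Unit  ✗ same direction on both sides — not dual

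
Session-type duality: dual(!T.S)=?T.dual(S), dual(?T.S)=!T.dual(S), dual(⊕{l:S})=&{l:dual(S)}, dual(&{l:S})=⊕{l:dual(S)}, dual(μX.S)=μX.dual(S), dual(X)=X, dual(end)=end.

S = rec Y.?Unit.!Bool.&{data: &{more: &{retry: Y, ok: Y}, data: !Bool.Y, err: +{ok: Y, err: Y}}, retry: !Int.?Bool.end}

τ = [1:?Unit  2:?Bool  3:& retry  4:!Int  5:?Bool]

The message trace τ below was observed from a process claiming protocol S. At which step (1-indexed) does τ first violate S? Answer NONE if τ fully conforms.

[1] ?Unit  ok  state: !Bool.&{data: &{more: &{retry: rec Y.…, ok: rec Y.…}, data: !Bool.rec Y.…, err: +{ok: rec Y.…, err: rec Y.…}}, retry: !Int.?Bool.end}
[2] got ?Bool, protocol expects !Bool  ✗

2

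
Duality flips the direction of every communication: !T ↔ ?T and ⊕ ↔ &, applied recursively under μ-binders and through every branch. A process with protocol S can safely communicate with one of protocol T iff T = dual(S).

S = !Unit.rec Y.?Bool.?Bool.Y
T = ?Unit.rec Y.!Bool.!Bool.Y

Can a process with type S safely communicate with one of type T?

!Unit ‖ ?Unit  ✓
  rec Y ‖ rec Y  ✓ (rec unchanged)
    ?Bool ‖ !Bool  ✓
      ?Bool ‖ !Bool  ✓
        Y ‖ Y  ✓

YES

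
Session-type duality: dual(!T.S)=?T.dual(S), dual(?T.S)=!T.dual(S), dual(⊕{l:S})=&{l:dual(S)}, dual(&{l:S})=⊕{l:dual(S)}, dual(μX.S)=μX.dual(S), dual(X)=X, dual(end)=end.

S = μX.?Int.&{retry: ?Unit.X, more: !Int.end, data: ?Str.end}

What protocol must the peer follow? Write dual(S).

μX.!Int.⊕{retry: !Unit.X, more: ?Int.end, data: !Str.end}

μX → μX  (μ self-dual)
  ?Int → !Int
    &{retry,more,data} → ⊕{retry,more,data}  (offer→select)
      case retry:
        ?Unit → !Unit
          X ↦ X
      case more:
        !Int → ?Int
          end ↦ end
      case data:
        ?Str → !Str
          end ↦ end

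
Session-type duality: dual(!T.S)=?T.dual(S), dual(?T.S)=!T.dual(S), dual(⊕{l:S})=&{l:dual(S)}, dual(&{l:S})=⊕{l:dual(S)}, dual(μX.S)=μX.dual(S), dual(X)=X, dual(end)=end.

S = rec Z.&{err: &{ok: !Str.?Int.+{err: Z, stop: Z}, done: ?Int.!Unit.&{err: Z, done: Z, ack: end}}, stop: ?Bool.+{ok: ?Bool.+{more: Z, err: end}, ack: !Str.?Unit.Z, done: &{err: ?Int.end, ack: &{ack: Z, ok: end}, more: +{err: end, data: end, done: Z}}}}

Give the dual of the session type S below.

rec Z.+{err: +{ok: ?Str.!Int.&{err: Z, stop: Z}, done: !Int.?Unit.+{err: Z, done: Z, ack: end}}, stop: !Bool.&{ok: !Bool.&{more: Z, err: end}, ack: ?Str.!Unit.Z, done: +{err: !Int.end, ack: +{ack: Z, ok: end}, more: &{err: end, data: end, done: Z}}}}

rec Z → rec Z  (μ self-dual)
  &{err,stop} → +{err,stop}  (external→internal)
    • err:
      &{ok,done} → +{ok,done}  (external→internal)
        • ok:
          !Str → ?Str
            ?Int → !Int
              +{err,stop} → &{err,stop}  (internal→external)
                • err:
                  dual(Z) = Z
                • stop:
                  dual(Z) = Z
        • done:
          ?Int → !Int
            !Unit → ?Unit
              &{err,done,ack} → +{err,done,ack}  (external→internal)
                • err:
                  dual(Z) = Z
                • done:
                  dual(Z) = Z
                • ack:
                  dual(end) = end
    • stop:
      ?Bool → !Bool
        +{ok,ack,done} → &{ok,ack,done}  (internal→external)
          • ok:
            ?Bool → !Bool
              +{more,err} → &{more,err}  (internal→external)
                • more:
                  dual(Z) = Z
                • err:
                  dual(end) = end
          • ack:
            !Str → ?Str
              ?Unit → !Unit
                dual(Z) = Z
          • done:
            &{err,ack,more} → +{err,ack,more}  (external→internal)
              • err:
                ?Int → !Int
                  dual(end) = end
              • ack:
                &{ack,ok} → +{ack,ok}  (external→internal)
                  • ack:
                    dual(Z) = Z
                  • ok:
                    dual(end) = end
              • more:
                +{err,data,done} → &{err,data,done}  (internal→external)
                  • err:
                    dual(end) = end
                  • data:
                    dual(end) = end
                  • done:
                    dual(Z) = Z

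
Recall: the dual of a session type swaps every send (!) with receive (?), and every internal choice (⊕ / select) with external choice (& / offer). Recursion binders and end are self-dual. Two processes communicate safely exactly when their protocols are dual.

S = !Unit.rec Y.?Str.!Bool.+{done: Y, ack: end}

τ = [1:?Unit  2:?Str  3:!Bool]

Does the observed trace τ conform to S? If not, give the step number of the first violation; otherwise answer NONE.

1

[1] got ?Unit, protocol expects !Unit  ✗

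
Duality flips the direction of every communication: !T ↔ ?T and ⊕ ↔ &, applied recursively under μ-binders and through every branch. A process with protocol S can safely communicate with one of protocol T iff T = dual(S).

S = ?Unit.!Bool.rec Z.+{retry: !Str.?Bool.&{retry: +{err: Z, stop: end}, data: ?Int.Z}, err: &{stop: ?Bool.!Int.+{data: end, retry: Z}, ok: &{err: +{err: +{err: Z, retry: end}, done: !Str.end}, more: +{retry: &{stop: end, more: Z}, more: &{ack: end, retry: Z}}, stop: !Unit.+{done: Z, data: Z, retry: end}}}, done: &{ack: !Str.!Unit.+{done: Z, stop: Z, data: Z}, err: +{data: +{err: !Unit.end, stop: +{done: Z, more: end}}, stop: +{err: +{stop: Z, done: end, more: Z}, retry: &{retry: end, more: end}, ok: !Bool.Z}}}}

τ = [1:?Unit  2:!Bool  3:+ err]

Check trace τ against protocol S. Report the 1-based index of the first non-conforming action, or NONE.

NONE

step 1: ?Unit  ✓  state: !Bool.rec Z.…
step 2: !Bool  ✓  state: rec Z.…
step 3: + err  ✓  state: &{stop: ?Bool.!Int.+{data: end, retry: rec Z.…}, ok: &{err: +{err: +{err: rec Z.…, retry: end}, done: !Str.end}, more: +{retry: &{stop: end, more: rec Z.…}, more: &{ack: end, retry: rec Z.…}}, stop: !Unit.+{done: rec Z.…, data: rec Z.…, retry: end}}}
all 3 steps conform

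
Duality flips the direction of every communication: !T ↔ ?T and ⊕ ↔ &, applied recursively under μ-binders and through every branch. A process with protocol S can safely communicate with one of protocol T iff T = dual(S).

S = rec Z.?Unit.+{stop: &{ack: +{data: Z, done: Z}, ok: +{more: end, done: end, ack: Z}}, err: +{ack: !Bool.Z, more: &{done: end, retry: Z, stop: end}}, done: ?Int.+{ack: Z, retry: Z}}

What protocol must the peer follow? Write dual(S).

rec Z ↦ rec Z  (μ self-dual)
  ?Unit ↦ !Unit
    +{stop,err,done} ↦ &{stop,err,done}  (select→offer)
      [stop]
        &{ack,ok} ↦ +{ack,ok}  (offer→select)
          [ack]
            +{data,done} ↦ &{data,done}  (select→offer)
              [data]
                Z ↦ Z
              [done]
                Z ↦ Z
          [ok]
            +{more,done,ack} ↦ &{more,done,ack}  (select→offer)
              [more]
                end ↦ end
              [done]
                end ↦ end
              [ack]
                Z ↦ Z
      [err]
        +{ack,more} ↦ &{ack,more}  (select→offer)
          [ack]
            !Bool ↦ ?Bool
              Z ↦ Z
          [more]
            &{done,retry,stop} ↦ +{done,retry,stop}  (offer→select)
              [done]
                end ↦ end
              [retry]
                Z ↦ Z
              [stop]
                end ↦ end
      [done]
        ?Int ↦ !Int
          +{ack,retry} ↦ &{ack,retry}  (select→offer)
            [ack]
              Z ↦ Z
            [retry]
              Z ↦ Z

rec Z.!Unit.&{stop: +{ack: &{data: Z, done: Z}, ok: &{more: end, done: end, ack: Z}}, err: &{ack: ?Bool.Z, more: +{done: end, retry: Z, stop: end}}, done: !Int.&{ack: Z, retry: Z}}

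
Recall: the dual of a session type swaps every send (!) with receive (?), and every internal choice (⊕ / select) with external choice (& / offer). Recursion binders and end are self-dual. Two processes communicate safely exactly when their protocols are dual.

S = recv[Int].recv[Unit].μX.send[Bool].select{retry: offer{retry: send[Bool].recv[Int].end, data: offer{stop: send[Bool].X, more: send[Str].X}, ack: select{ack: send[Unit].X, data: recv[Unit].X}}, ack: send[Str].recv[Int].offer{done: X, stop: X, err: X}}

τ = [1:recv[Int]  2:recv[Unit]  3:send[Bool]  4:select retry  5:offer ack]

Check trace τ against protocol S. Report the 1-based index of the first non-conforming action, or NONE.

NONE

@1 recv[Int]  ok  state: recv[Unit].μX.…
@2 recv[Unit]  ok  state: μX.…
@3 send[Bool]  ok  state: select{retry: offer{retry: send[Bool].recv[Int].end, data: offer{stop: send[Bool].μX.…, more: send[Str].μX.…}, ack: select{ack: send[Unit].μX.…, data: recv[Unit].μX.…}}, ack: send[Str].recv[Int].offer{done: μX.…, stop: μX.…, err: μX.…}}
@4 select retry  ok  state: offer{retry: send[Bool].recv[Int].end, data: offer{stop: send[Bool].μX.…, more: send[Str].μX.…}, ack: select{ack: send[Unit].μX.…, data: recv[Unit].μX.…}}
@5 offer ack  ok  state: select{ack: send[Unit].μX.…, data: recv[Unit].μX.…}
all 5 steps conform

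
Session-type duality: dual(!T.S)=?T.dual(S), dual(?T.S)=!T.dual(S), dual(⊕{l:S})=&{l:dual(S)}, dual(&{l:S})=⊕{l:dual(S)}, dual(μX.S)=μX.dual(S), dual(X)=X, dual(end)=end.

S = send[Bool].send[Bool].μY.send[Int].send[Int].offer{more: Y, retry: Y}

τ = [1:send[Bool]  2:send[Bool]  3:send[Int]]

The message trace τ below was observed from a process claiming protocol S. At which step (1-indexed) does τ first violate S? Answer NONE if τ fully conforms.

step 1: send[Bool]  ✓  now at send[Bool].μY.…
step 2: send[Bool]  ✓  now at μY.…
step 3: send[Int]  ✓  now at send[Int].offer{more: μY.…, retry: μY.…}
τ conforms to S (length 3)

NONE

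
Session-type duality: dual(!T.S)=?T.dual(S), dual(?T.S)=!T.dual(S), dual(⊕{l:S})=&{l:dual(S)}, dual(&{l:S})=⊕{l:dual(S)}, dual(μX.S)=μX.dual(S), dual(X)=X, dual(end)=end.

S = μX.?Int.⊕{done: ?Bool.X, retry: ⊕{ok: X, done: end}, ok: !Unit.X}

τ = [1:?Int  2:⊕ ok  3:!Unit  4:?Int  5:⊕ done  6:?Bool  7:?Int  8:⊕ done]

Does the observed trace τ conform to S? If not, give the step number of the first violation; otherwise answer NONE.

NONE

[1] ?Int  ✓  cont: ⊕{done: ?Bool.μX.…, retry: ⊕{ok: μX.…, done: end}, ok: !Unit.μX.…}
[2] ⊕ ok  ✓  cont: !Unit.μX.…
[3] !Unit  ✓  cont: μX.…
[4] ?Int  ✓  cont: ⊕{done: ?Bool.μX.…, retry: ⊕{ok: μX.…, done: end}, ok: !Unit.μX.…}
[5] ⊕ done  ✓  cont: ?Bool.μX.…
[6] ?Bool  ✓  cont: μX.…
[7] ?Int  ✓  cont: ⊕{done: ?Bool.μX.…, retry: ⊕{ok: μX.…, done: end}, ok: !Unit.μX.…}
[8] ⊕ done  ✓  cont: ?Bool.μX.…
all 8 steps conform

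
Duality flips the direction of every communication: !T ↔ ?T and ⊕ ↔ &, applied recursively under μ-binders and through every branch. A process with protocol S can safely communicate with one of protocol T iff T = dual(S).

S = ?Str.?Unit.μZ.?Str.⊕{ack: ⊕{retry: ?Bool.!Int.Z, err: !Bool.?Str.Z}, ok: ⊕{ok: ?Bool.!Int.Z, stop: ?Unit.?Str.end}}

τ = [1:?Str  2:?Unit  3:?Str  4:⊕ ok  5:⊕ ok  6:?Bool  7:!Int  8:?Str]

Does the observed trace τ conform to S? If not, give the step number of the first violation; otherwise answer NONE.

step 1: ?Str  match  state: ?Unit.μZ.…
step 2: ?Unit  match  state: μZ.…
step 3: ?Str  match  state: ⊕{ack: ⊕{retry: ?Bool.!Int.μZ.…, err: !Bool.?Str.μZ.…}, ok: ⊕{ok: ?Bool.!Int.μZ.…, stop: ?Unit.?Str.end}}
step 4: ⊕ ok  match  state: ⊕{ok: ?Bool.!Int.μZ.…, stop: ?Unit.?Str.end}
step 5: ⊕ ok  match  state: ?Bool.!Int.μZ.…
step 6: ?Bool  match  state: !Int.μZ.…
step 7: !Int  match  state: μZ.…
step 8: ?Str  match  state: ⊕{ack: ⊕{retry: ?Bool.!Int.μZ.…, err: !Bool.?Str.μZ.…}, ok: ⊕{ok: ?Bool.!Int.μZ.…, stop: ?Unit.?Str.end}}
all 8 steps conform

NONE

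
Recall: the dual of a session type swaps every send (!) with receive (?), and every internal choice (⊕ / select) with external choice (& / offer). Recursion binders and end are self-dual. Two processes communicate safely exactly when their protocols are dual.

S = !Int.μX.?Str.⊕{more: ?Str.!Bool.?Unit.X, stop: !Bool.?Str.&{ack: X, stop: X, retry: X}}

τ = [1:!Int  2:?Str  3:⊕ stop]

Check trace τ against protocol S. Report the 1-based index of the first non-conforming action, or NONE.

NONE

step 1: !Int  ok  state: μX.…
step 2: ?Str  ok  state: ⊕{more: ?Str.!Bool.?Unit.μX.…, stop: !Bool.?Str.&{ack: μX.…, stop: μX.…, retry: μX.…}}
step 3: ⊕ stop  ok  state: !Bool.?Str.&{ack: μX.…, stop: μX.…, retry: μX.…}
all 3 steps conform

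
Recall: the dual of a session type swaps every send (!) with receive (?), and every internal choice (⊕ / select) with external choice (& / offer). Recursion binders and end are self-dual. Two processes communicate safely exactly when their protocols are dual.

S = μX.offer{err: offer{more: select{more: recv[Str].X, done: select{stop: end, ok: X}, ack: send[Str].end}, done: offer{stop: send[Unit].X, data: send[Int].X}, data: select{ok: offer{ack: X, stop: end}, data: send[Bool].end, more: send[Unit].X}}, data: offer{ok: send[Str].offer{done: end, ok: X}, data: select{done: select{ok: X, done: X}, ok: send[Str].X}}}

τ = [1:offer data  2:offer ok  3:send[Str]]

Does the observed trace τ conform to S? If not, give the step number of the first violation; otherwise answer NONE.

NONE

step 1: offer data  match  cont: offer{ok: send[Str].offer{done: end, ok: μX.…}, data: select{done: select{ok: μX.…, done: μX.…}, ok: send[Str].μX.…}}
step 2: offer ok  match  cont: send[Str].offer{done: end, ok: μX.…}
step 3: send[Str]  match  cont: offer{done: end, ok: μX.…}
τ conforms to S (length 3)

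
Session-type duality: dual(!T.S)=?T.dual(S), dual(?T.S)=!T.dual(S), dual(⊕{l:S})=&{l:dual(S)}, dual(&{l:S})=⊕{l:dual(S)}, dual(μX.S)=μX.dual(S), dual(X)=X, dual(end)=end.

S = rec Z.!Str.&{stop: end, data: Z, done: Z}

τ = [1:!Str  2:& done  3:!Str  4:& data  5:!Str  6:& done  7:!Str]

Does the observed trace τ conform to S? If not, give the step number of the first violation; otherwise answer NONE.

[1] !Str  ✓  now at &{stop: end, data: rec Z.…, done: rec Z.…}
[2] & done  ✓  now at rec Z.…
[3] !Str  ✓  now at &{stop: end, data: rec Z.…, done: rec Z.…}
[4] & data  ✓  now at rec Z.…
[5] !Str  ✓  now at &{stop: end, data: rec Z.…, done: rec Z.…}
[6] & done  ✓  now at rec Z.…
[7] !Str  ✓  now at &{stop: end, data: rec Z.…, done: rec Z.…}
trace exhausted — no violation

NONE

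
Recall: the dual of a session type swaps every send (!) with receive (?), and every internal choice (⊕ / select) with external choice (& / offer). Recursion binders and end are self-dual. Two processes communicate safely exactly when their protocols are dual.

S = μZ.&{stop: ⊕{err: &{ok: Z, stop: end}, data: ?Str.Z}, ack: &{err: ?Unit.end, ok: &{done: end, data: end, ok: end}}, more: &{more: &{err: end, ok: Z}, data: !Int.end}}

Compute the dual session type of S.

μZ.⊕{stop: &{err: ⊕{ok: Z, stop: end}, data: !Str.Z}, ack: ⊕{err: !Unit.end, ok: ⊕{done: end, data: end, ok: end}}, more: ⊕{more: ⊕{err: end, ok: Z}, data: ?Int.end}}

μZ = μZ  (binder kept)
  &{stop,ack,more} = ⊕{stop,ack,more}  (&→⊕)
    [stop]
      ⊕{err,data} = &{err,data}  (select→offer)
        [err]
          &{ok,stop} = ⊕{ok,stop}  (&→⊕)
            [ok]
              Z self-dual
            [stop]
              end self-dual
        [data]
          ?Str = !Str
            Z self-dual
    [ack]
      &{err,ok} = ⊕{err,ok}  (&→⊕)
        [err]
          ?Unit = !Unit
            end self-dual
        [ok]
          &{done,data,ok} = ⊕{done,data,ok}  (&→⊕)
            [done]
              end self-dual
            [data]
              end self-dual
            [ok]
              end self-dual
    [more]
      &{more,data} = ⊕{more,data}  (&→⊕)
        [more]
          &{err,ok} = ⊕{err,ok}  (&→⊕)
            [err]
              end self-dual
            [ok]
              Z self-dual
        [data]
          !Int = ?Int
            end self-dual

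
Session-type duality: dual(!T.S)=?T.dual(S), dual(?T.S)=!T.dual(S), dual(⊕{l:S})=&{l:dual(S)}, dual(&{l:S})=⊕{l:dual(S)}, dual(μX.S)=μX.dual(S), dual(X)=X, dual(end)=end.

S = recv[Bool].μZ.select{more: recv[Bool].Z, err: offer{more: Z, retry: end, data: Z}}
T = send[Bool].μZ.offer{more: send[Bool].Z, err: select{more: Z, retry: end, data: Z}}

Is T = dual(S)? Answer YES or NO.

YES

recv[Bool] | send[Bool]  ✓
  μZ | μZ  ✓ (binder kept)
    select{more,err} | offer{more,err}  ✓ same labels
      • more:
        recv[Bool] | send[Bool]  ✓
          Z | Z  ✓
      • err:
        offer{more,retry,data} | select{more,retry,data}  ✓ same labels
          • more:
            Z | Z  ✓
          • retry:
            end | end  ✓
          • data:
            Z | Z  ✓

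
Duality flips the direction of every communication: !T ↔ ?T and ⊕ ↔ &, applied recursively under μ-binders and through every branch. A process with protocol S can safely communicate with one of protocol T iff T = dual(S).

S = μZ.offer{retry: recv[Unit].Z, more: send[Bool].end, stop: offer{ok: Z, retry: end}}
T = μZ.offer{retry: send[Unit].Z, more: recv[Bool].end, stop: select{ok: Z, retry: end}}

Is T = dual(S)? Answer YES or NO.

μZ vs μZ  ✓ (binder kept)
  offer{retry,more,stop} vs offer{retry,more,stop}  ✗ choice polarity not flipped — not dual

NO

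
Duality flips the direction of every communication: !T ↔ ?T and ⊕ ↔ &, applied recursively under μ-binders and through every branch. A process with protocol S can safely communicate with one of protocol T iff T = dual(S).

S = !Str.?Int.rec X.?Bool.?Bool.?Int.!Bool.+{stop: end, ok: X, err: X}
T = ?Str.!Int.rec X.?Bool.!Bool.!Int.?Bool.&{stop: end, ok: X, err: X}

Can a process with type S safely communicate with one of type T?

NO

!Str vs ?Str  ok
  ?Int vs !Int  ok
    rec X vs rec X  ok (μ self-dual)
      ?Bool vs ?Bool  ✗ same direction on both sides — not dual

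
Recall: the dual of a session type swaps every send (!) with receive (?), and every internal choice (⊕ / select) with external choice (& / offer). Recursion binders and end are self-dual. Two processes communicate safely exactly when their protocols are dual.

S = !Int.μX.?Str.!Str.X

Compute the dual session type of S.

?Int.μX.!Str.?Str.X

!Int ↦ ?Int
  μX ↦ μX  (μ self-dual)
    ?Str ↦ !Str
      !Str ↦ ?Str
        dual(X) = X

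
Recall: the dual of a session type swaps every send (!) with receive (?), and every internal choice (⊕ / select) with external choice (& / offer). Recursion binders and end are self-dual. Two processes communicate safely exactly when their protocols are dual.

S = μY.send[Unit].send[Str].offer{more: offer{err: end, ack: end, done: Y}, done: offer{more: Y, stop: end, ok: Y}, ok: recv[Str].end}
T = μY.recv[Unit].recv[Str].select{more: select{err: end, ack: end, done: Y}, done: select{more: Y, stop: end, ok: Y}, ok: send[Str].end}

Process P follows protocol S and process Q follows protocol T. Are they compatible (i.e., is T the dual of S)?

YES

μY | μY  ok (binder kept)
  send[Unit] | recv[Unit]  ok
    send[Str] | recv[Str]  ok
      offer{more,done,ok} | select{more,done,ok}  ok labels match
        case more:
          offer{err,ack,done} | select{err,ack,done}  ok labels match
            case err:
              end | end  ok
            case ack:
              end | end  ok
            case done:
              Y | Y  ok
        case done:
          offer{more,stop,ok} | select{more,stop,ok}  ok labels match
            case more:
              Y | Y  ok
            case stop:
              end | end  ok
            case ok:
              Y | Y  ok
        case ok:
          recv[Str] | send[Str]  ok
            end | end  ok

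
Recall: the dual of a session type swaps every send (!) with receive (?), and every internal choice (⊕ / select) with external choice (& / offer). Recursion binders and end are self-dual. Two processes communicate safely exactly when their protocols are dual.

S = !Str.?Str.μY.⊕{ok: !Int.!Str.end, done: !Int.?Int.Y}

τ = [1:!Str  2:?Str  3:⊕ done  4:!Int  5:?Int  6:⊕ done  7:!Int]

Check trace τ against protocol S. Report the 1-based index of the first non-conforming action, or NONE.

NONE

[1] !Str  ✓  now at ?Str.μY.…
[2] ?Str  ✓  now at μY.…
[3] ⊕ done  ✓  now at !Int.?Int.μY.…
[4] !Int  ✓  now at ?Int.μY.…
[5] ?Int  ✓  now at μY.…
[6] ⊕ done  ✓  now at !Int.?Int.μY.…
[7] !Int  ✓  now at ?Int.μY.…
all 7 steps conform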